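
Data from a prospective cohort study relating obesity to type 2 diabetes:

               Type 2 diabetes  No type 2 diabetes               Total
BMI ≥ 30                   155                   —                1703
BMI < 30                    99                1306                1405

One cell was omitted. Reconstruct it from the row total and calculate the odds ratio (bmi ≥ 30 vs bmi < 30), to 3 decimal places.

1.321

The missing cell is in the exposed row: 1703 − 155 = 1548.
So a = 155, b = 1548, c = 99, d = 1306.
OR = (a·d)/(b·c) = (155 × 1306) / (1548 × 99) = 202430 / 153252 = 1.32090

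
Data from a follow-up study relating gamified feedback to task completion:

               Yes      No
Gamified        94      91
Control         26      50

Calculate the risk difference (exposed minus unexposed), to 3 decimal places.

Cells: a = 94, b = 91, c = 26, d = 50.
Risk in exposed = 94/185 = 0.508108; risk in unexposed = 26/76 = 0.342105.
Risk difference = 0.508108 − 0.342105 = 0.166003

0.166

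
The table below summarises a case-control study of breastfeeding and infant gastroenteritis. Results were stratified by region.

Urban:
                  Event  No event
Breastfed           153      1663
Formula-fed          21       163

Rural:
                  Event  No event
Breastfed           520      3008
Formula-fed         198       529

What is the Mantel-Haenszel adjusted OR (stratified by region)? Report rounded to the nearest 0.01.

0.49

OR_MH = Σ(aᵢdᵢ/nᵢ) / Σ(bᵢcᵢ/nᵢ), where nᵢ is the stratum total.
Stratum 1 (Urban): n = 2000; a·d/n = 153·163/2000 = 12.4695; b·c/n = 1663·21/2000 = 17.4615
Stratum 2 (Rural): n = 4255; a·d/n = 520·529/4255 = 64.6486; b·c/n = 3008·198/4255 = 139.9727
OR_MH = (12.4695 + 64.6486) / (17.4615 + 139.9727) = 77.1181 / 157.4342 = 0.48984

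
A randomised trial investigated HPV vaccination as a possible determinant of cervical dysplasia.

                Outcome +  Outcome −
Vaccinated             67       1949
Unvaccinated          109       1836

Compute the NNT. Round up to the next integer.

Risk in treated group = 67/2016 = 0.03323; risk in control = 109/1945 = 0.05604.
Absolute risk reduction = 0.05604 − 0.03323 = 0.02281
NNT = 1 / ARR = 1 / 0.02281 = 43.846 → round up → 44

44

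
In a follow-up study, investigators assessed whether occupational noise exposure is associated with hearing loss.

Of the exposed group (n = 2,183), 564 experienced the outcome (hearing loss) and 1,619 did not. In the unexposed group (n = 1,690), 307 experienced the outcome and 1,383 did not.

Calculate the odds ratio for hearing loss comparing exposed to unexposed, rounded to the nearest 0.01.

From the description: a = 564, b = 1619, c = 307, d = 1383.
OR = (a·d)/(b·c) = (564 × 1383) / (1619 × 307) = 780012 / 497033 = 1.56934
The odds of hearing loss are about 1.57 times as high in the exposed group.

1.57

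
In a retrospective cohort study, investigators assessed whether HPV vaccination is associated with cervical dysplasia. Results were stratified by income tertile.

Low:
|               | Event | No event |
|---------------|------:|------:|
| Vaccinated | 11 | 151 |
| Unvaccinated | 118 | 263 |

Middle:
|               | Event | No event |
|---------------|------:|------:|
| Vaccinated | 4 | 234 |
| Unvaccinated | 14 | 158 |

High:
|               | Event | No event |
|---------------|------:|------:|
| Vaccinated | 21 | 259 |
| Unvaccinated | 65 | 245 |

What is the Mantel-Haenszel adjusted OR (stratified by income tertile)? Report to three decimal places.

OR_MH = Σ(aᵢdᵢ/nᵢ) / Σ(bᵢcᵢ/nᵢ), where nᵢ is the stratum total.
Stratum 1 (Low): n = 543; a·d/n = 11·263/543 = 5.3278; b·c/n = 151·118/543 = 32.8140
Stratum 2 (Middle): n = 410; a·d/n = 4·158/410 = 1.5415; b·c/n = 234·14/410 = 7.9902
Stratum 3 (High): n = 590; a·d/n = 21·245/590 = 8.7203; b·c/n = 259·65/590 = 28.5339
OR_MH = (5.3278 + 1.5415 + 8.7203) / (32.8140 + 7.9902 + 28.5339) = 15.5896 / 69.3381 = 0.22483

0.225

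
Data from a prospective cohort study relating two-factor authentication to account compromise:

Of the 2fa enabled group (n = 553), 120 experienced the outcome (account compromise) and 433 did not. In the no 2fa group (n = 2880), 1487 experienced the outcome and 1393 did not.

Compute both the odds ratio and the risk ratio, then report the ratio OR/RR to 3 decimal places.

0.618

From the description: a = 120, b = 433, c = 1487, d = 1393.
OR = (120·1393)/(433·1487) = 167160/643871 = 0.25962
Risk in exposed = 120/553 = 0.21700; risk in unexposed = 1487/2880 = 0.51632; RR = 0.42028
OR/RR = 0.25962 / 0.42028 = 0.61773
The outcome is not rare, so the OR lies further from 1 than the RR.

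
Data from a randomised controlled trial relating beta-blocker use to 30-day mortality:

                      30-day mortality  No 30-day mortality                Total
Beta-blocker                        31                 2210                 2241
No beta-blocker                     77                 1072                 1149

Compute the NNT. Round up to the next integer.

Risk in treated group = 31/2241 = 0.01383; risk in control = 77/1149 = 0.06701.
Absolute risk reduction = 0.06701 − 0.01383 = 0.05318
NNT = 1 / ARR = 1 / 0.05318 = 18.803 → round up → 19

19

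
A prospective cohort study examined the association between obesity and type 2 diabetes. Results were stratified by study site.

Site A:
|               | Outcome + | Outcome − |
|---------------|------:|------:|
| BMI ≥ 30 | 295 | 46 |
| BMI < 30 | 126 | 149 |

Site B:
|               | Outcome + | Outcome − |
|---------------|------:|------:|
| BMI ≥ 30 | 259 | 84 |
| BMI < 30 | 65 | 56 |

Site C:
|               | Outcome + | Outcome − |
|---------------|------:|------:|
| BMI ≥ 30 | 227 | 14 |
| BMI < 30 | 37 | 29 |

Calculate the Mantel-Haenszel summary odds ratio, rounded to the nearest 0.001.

5.426

OR_MH = Σ(aᵢdᵢ/nᵢ) / Σ(bᵢcᵢ/nᵢ), where nᵢ is the stratum total.
Stratum 1 (Site A): n = 616; a·d/n = 295·149/616 = 71.3555; b·c/n = 46·126/616 = 9.4091
Stratum 2 (Site B): n = 464; a·d/n = 259·56/464 = 31.2586; b·c/n = 84·65/464 = 11.7672
Stratum 3 (Site C): n = 307; a·d/n = 227·29/307 = 21.4430; b·c/n = 14·37/307 = 1.6873
OR_MH = (71.3555 + 31.2586 + 21.4430) / (9.4091 + 11.7672 + 1.6873) = 124.0571 / 22.8636 = 5.42596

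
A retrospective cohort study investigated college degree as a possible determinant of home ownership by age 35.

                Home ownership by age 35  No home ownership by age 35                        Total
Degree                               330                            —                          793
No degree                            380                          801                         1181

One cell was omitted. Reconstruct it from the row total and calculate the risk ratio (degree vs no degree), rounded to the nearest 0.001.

The missing cell is in the exposed row: 793 − 330 = 463.
So a = 330, b = 463, c = 380, d = 801.
RR = [a/(a+b)] / [c/(c+d)] = (330/793) / (380/1181) = 0.41614/0.32176 = 1.29332

1.293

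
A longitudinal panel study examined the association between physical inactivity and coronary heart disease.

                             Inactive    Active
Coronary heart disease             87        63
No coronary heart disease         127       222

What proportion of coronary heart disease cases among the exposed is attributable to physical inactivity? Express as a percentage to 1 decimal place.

45.6

Reading the table with exposure as columns: a = 87 (Inactive, case), b = 127 (Inactive, non-case), c = 63 (Active, case), d = 222.
Risk in exposed = 87/214 = 0.40654; risk in unexposed = 63/285 = 0.22105.
RR = 0.40654/0.22105 = 1.83912
AR% = (RR − 1)/RR × 100 = (1.83912 − 1)/1.83912 × 100 = 45.6261%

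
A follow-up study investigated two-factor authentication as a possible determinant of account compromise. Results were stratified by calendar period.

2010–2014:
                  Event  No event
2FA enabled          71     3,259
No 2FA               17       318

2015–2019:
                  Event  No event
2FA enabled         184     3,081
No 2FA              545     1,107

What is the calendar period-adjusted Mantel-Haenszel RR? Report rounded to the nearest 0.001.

RR_MH = Σ(aᵢ·n₀ᵢ/nᵢ) / Σ(cᵢ·n₁ᵢ/nᵢ), with n₁ᵢ = aᵢ+bᵢ (exposed), n₀ᵢ = cᵢ+dᵢ (unexposed), nᵢ = n₁ᵢ+n₀ᵢ.
Stratum 1 (2010–2014): n₁ = 3330, n₀ = 335, n = 3665; a·n₀/n = 71·335/3665 = 6.4898; c·n₁/n = 17·3330/3665 = 15.4461
Stratum 2 (2015–2019): n₁ = 3265, n₀ = 1652, n = 4917; a·n₀/n = 184·1652/4917 = 61.8198; c·n₁/n = 545·3265/4917 = 361.8924
RR_MH = (6.4898 + 61.8198) / (15.4461 + 361.8924) = 68.3096 / 377.3385 = 0.18103

0.181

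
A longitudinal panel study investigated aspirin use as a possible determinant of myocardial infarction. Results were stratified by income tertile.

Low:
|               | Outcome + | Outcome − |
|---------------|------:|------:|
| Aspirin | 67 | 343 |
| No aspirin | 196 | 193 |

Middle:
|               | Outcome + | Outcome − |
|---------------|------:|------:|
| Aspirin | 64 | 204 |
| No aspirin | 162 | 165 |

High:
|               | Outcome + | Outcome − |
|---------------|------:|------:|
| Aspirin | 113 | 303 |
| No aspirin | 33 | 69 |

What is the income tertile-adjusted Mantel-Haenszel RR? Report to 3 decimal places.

0.450

RR_MH = Σ(aᵢ·n₀ᵢ/nᵢ) / Σ(cᵢ·n₁ᵢ/nᵢ), with n₁ᵢ = aᵢ+bᵢ (exposed), n₀ᵢ = cᵢ+dᵢ (unexposed), nᵢ = n₁ᵢ+n₀ᵢ.
Stratum 1 (Low): n₁ = 410, n₀ = 389, n = 799; a·n₀/n = 67·389/799 = 32.6195; c·n₁/n = 196·410/799 = 100.5757
Stratum 2 (Middle): n₁ = 268, n₀ = 327, n = 595; a·n₀/n = 64·327/595 = 35.1731; c·n₁/n = 162·268/595 = 72.9681
Stratum 3 (High): n₁ = 416, n₀ = 102, n = 518; a·n₀/n = 113·102/518 = 22.2510; c·n₁/n = 33·416/518 = 26.5019
RR_MH = (32.6195 + 35.1731 + 22.2510) / (100.5757 + 72.9681 + 26.5019) = 90.0436 / 200.0457 = 0.45012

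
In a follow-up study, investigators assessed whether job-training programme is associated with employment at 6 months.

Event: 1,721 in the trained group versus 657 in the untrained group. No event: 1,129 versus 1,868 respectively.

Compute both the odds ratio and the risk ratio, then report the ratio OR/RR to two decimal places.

From the description: a = 1721, b = 1129, c = 657, d = 1868.
OR = (1721·1868)/(1129·657) = 3214828/741753 = 4.33410
Risk in exposed = 1721/2850 = 0.60386; risk in unexposed = 657/2525 = 0.26020; RR = 2.32077
OR/RR = 4.33410 / 2.32077 = 1.86752
The outcome is not rare, so the OR lies further from 1 than the RR.

1.87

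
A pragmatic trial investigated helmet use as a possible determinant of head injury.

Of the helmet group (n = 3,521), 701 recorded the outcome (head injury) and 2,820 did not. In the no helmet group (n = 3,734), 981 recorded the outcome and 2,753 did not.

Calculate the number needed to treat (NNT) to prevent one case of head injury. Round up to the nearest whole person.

Risk in treated group = 701/3521 = 0.19909; risk in control = 981/3734 = 0.26272.
Absolute risk reduction = 0.26272 − 0.19909 = 0.06363
NNT = 1 / ARR = 1 / 0.06363 = 15.716 → round up → 16

16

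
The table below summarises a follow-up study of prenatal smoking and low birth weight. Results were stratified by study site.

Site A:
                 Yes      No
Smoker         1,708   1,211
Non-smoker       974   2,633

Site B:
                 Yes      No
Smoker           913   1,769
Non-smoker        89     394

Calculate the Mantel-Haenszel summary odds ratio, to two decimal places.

3.48

OR_MH = Σ(aᵢdᵢ/nᵢ) / Σ(bᵢcᵢ/nᵢ), where nᵢ is the stratum total.
Stratum 1 (Site A): n = 6526; a·d/n = 1708·2633/6526 = 689.1149; b·c/n = 1211·974/6526 = 180.7407
Stratum 2 (Site B): n = 3165; a·d/n = 913·394/3165 = 113.6562; b·c/n = 1769·89/3165 = 49.7444
OR_MH = (689.1149 + 113.6562) / (180.7407 + 49.7444) = 802.7712 / 230.4851 = 3.48296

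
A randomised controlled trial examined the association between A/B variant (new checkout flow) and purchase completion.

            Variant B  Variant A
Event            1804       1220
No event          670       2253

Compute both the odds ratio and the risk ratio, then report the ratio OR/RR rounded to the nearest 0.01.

2.40

Reading the table with exposure as columns: a = 1804 (Variant B, case), b = 670 (Variant B, non-case), c = 1220 (Variant A, case), d = 2253.
OR = (1804·2253)/(670·1220) = 4064412/817400 = 4.97237
Risk in exposed = 1804/2474 = 0.72918; risk in unexposed = 1220/3473 = 0.35128; RR = 2.07578
OR/RR = 4.97237 / 2.07578 = 2.39542
The outcome is not rare, so the OR lies further from 1 than the RR.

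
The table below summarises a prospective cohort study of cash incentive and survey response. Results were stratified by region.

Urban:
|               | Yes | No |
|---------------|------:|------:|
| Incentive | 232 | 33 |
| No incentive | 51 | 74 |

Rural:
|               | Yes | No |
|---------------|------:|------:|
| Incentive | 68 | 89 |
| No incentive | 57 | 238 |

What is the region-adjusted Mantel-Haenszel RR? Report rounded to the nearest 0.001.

RR_MH = Σ(aᵢ·n₀ᵢ/nᵢ) / Σ(cᵢ·n₁ᵢ/nᵢ), with n₁ᵢ = aᵢ+bᵢ (exposed), n₀ᵢ = cᵢ+dᵢ (unexposed), nᵢ = n₁ᵢ+n₀ᵢ.
Stratum 1 (Urban): n₁ = 265, n₀ = 125, n = 390; a·n₀/n = 232·125/390 = 74.3590; c·n₁/n = 51·265/390 = 34.6538
Stratum 2 (Rural): n₁ = 157, n₀ = 295, n = 452; a·n₀/n = 68·295/452 = 44.3805; c·n₁/n = 57·157/452 = 19.7987
RR_MH = (74.3590 + 44.3805) / (34.6538 + 19.7987) = 118.7395 / 54.4525 = 2.18061

2.181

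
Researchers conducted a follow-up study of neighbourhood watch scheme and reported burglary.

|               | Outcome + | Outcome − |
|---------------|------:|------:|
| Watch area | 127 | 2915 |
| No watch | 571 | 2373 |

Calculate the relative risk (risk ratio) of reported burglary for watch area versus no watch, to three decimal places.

Cells: a = 127, b = 2915, c = 571, d = 2373.
Risk in exposed = 127/3042 = 0.04175; risk in unexposed = 571/2944 = 0.19395.
RR = 0.04175 / 0.19395 = 0.21525
The risk is 78% lower among the exposed than among the unexposed.

0.215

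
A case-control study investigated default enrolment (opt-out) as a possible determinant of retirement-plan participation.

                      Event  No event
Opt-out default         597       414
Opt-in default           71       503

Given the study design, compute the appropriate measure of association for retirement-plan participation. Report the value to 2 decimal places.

10.22

Cells: a = 597, b = 414, c = 71, d = 503.
This is a case-control study: participants were sampled on outcome status, so risks in the source population cannot be estimated directly — relative risk is not valid here. The odds ratio is the appropriate measure.
OR = (a·d)/(b·c) = (597 × 503) / (414 × 71) = 300291 / 29394 = 10.21606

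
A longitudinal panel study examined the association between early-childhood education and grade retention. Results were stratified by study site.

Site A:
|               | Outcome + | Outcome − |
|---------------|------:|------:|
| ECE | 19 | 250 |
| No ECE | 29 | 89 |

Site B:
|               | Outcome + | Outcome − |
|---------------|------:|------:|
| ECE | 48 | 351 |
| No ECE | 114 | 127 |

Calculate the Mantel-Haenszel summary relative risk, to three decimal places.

RR_MH = Σ(aᵢ·n₀ᵢ/nᵢ) / Σ(cᵢ·n₁ᵢ/nᵢ), with n₁ᵢ = aᵢ+bᵢ (exposed), n₀ᵢ = cᵢ+dᵢ (unexposed), nᵢ = n₁ᵢ+n₀ᵢ.
Stratum 1 (Site A): n₁ = 269, n₀ = 118, n = 387; a·n₀/n = 19·118/387 = 5.7933; c·n₁/n = 29·269/387 = 20.1576
Stratum 2 (Site B): n₁ = 399, n₀ = 241, n = 640; a·n₀/n = 48·241/640 = 18.0750; c·n₁/n = 114·399/640 = 71.0719
RR_MH = (5.7933 + 18.0750) / (20.1576 + 71.0719) = 23.8683 / 91.2295 = 0.26163

0.262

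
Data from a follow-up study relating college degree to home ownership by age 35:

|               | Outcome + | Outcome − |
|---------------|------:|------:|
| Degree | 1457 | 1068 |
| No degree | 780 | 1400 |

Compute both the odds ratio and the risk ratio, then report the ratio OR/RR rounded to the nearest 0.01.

1.52

Cells: a = 1457, b = 1068, c = 780, d = 1400.
OR = (1457·1400)/(1068·780) = 2039800/833040 = 2.44862
Risk in exposed = 1457/2525 = 0.57703; risk in unexposed = 780/2180 = 0.35780; RR = 1.61272
OR/RR = 2.44862 / 1.61272 = 1.51831
The outcome is not rare, so the OR lies further from 1 than the RR.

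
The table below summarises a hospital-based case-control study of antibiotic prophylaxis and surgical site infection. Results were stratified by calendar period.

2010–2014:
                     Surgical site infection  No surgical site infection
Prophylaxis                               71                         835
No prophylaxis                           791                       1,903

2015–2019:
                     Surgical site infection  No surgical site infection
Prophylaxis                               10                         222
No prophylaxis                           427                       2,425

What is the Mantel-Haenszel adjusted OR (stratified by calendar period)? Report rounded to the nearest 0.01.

OR_MH = Σ(aᵢdᵢ/nᵢ) / Σ(bᵢcᵢ/nᵢ), where nᵢ is the stratum total.
Stratum 1 (2010–2014): n = 3600; a·d/n = 71·1903/3600 = 37.5314; b·c/n = 835·791/3600 = 183.4681
Stratum 2 (2015–2019): n = 3084; a·d/n = 10·2425/3084 = 7.8632; b·c/n = 222·427/3084 = 30.7374
OR_MH = (37.5314 + 7.8632) / (183.4681 + 30.7374) = 45.3946 / 214.2054 = 0.21192

0.21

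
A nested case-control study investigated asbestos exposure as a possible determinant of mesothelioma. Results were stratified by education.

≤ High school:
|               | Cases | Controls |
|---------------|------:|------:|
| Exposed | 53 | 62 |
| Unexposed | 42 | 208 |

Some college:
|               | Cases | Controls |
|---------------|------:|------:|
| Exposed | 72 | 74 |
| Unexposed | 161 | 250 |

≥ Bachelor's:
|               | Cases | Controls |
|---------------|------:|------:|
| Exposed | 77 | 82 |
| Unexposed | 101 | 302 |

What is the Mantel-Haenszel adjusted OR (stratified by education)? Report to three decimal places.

OR_MH = Σ(aᵢdᵢ/nᵢ) / Σ(bᵢcᵢ/nᵢ), where nᵢ is the stratum total.
Stratum 1 (≤ High school): n = 365; a·d/n = 53·208/365 = 30.2027; b·c/n = 62·42/365 = 7.1342
Stratum 2 (Some college): n = 557; a·d/n = 72·250/557 = 32.3160; b·c/n = 74·161/557 = 21.3896
Stratum 3 (≥ Bachelor's): n = 562; a·d/n = 77·302/562 = 41.3772; b·c/n = 82·101/562 = 14.7367
OR_MH = (30.2027 + 32.3160 + 41.3772) / (7.1342 + 21.3896 + 14.7367) = 103.8959 / 43.2605 = 2.40164

2.402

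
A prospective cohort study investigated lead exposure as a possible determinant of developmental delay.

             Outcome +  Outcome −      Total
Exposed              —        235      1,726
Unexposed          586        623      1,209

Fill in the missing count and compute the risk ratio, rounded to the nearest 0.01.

The missing cell is in the exposed row: 1726 − 235 = 1491.
So a = 1491, b = 235, c = 586, d = 623.
RR = [a/(a+b)] / [c/(c+d)] = (1491/1726) / (586/1209) = 0.86385/0.48470 = 1.78224

1.78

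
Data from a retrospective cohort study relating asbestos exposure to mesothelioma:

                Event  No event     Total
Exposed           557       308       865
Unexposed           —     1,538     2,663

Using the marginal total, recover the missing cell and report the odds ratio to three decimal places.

2.472

The missing cell is in the unexposed row: 2663 − 1538 = 1125.
So a = 557, b = 308, c = 1125, d = 1538.
OR = (a·d)/(b·c) = (557 × 1538) / (308 × 1125) = 856666 / 346500 = 2.47234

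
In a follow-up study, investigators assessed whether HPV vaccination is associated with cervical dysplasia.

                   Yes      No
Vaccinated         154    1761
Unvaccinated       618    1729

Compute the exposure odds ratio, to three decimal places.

0.245

Cells: a = 154, b = 1761, c = 618, d = 1729.
OR = (a·d)/(b·c) = (154 × 1729) / (1761 × 618) = 266266 / 1088298 = 0.24466
Exposure is associated with lower odds of cervical dysplasia (OR = 0.24 < 1).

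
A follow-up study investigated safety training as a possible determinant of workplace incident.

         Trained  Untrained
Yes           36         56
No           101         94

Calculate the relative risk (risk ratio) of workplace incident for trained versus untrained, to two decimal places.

Reading the table with exposure as columns: a = 36 (Trained, case), b = 101 (Trained, non-case), c = 56 (Untrained, case), d = 94.
Risk in exposed = 36/137 = 0.26277; risk in unexposed = 56/150 = 0.37333.
RR = 0.26277 / 0.37333 = 0.70386
The risk is 30% lower among the exposed than among the unexposed.

0.70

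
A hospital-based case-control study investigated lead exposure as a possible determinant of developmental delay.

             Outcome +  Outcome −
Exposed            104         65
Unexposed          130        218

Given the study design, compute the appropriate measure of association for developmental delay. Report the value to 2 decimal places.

Cells: a = 104, b = 65, c = 130, d = 218.
This is a hospital-based case-control study: participants were sampled on outcome status, so risks in the source population cannot be estimated directly — relative risk is not valid here. The odds ratio is the appropriate measure.
OR = (a·d)/(b·c) = (104 × 218) / (65 × 130) = 22672 / 8450 = 2.68308

2.68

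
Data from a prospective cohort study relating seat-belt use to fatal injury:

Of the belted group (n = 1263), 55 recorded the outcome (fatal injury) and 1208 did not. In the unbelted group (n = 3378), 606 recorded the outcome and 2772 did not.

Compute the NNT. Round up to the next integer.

Risk in treated group = 55/1263 = 0.04355; risk in control = 606/3378 = 0.17940.
Absolute risk reduction = 0.17940 − 0.04355 = 0.13585
NNT = 1 / ARR = 1 / 0.13585 = 7.361 → round up → 8

8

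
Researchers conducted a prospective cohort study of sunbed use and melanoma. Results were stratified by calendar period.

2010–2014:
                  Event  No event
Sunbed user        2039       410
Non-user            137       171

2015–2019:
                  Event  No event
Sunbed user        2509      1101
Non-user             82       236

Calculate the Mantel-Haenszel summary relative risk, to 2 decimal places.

RR_MH = Σ(aᵢ·n₀ᵢ/nᵢ) / Σ(cᵢ·n₁ᵢ/nᵢ), with n₁ᵢ = aᵢ+bᵢ (exposed), n₀ᵢ = cᵢ+dᵢ (unexposed), nᵢ = n₁ᵢ+n₀ᵢ.
Stratum 1 (2010–2014): n₁ = 2449, n₀ = 308, n = 2757; a·n₀/n = 2039·308/2757 = 227.7882; c·n₁/n = 137·2449/2757 = 121.6950
Stratum 2 (2015–2019): n₁ = 3610, n₀ = 318, n = 3928; a·n₀/n = 2509·318/3928 = 203.1217; c·n₁/n = 82·3610/3928 = 75.3615
RR_MH = (227.7882 + 203.1217) / (121.6950 + 75.3615) = 430.9099 / 197.0565 = 2.18673

2.19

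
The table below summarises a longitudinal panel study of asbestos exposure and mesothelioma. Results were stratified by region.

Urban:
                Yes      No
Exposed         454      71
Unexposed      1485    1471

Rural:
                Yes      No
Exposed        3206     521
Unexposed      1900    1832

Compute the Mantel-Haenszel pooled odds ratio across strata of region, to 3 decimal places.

6.008

OR_MH = Σ(aᵢdᵢ/nᵢ) / Σ(bᵢcᵢ/nᵢ), where nᵢ is the stratum total.
Stratum 1 (Urban): n = 3481; a·d/n = 454·1471/3481 = 191.8512; b·c/n = 71·1485/3481 = 30.2887
Stratum 2 (Rural): n = 7459; a·d/n = 3206·1832/7459 = 787.4235; b·c/n = 521·1900/7459 = 132.7122
OR_MH = (191.8512 + 787.4235) / (30.2887 + 132.7122) = 979.2747 / 163.0009 = 6.00779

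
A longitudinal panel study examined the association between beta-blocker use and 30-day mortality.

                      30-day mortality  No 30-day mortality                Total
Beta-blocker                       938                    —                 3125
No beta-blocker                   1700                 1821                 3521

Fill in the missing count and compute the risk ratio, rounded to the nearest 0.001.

The missing cell is in the exposed row: 3125 − 938 = 2187.
So a = 938, b = 2187, c = 1700, d = 1821.
RR = [a/(a+b)] / [c/(c+d)] = (938/3125) / (1700/3521) = 0.30016/0.48282 = 0.62168

0.622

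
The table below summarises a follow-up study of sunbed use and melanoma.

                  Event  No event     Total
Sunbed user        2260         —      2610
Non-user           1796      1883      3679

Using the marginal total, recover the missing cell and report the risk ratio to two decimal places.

1.77

The missing cell is in the exposed row: 2610 − 2260 = 350.
So a = 2260, b = 350, c = 1796, d = 1883.
RR = [a/(a+b)] / [c/(c+d)] = (2260/2610) / (1796/3679) = 0.86590/0.48818 = 1.77375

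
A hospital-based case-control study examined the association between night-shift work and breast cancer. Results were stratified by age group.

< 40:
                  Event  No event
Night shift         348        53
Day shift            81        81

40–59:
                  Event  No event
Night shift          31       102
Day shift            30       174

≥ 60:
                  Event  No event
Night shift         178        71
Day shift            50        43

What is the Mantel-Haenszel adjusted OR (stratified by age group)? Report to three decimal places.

OR_MH = Σ(aᵢdᵢ/nᵢ) / Σ(bᵢcᵢ/nᵢ), where nᵢ is the stratum total.
Stratum 1 (< 40): n = 563; a·d/n = 348·81/563 = 50.0675; b·c/n = 53·81/563 = 7.6252
Stratum 2 (40–59): n = 337; a·d/n = 31·174/337 = 16.0059; b·c/n = 102·30/337 = 9.0801
Stratum 3 (≥ 60): n = 342; a·d/n = 178·43/342 = 22.3801; b·c/n = 71·50/342 = 10.3801
OR_MH = (50.0675 + 16.0059 + 22.3801) / (7.6252 + 9.0801 + 10.3801) = 88.4535 / 27.0855 = 3.26572

3.266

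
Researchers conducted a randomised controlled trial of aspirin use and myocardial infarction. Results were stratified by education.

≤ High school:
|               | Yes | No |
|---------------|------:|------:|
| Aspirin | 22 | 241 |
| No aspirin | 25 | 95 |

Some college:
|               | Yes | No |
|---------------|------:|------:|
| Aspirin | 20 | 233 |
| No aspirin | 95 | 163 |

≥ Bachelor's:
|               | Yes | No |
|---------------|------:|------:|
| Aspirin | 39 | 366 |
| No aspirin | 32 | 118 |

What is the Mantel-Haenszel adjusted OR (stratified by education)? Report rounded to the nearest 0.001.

0.251

OR_MH = Σ(aᵢdᵢ/nᵢ) / Σ(bᵢcᵢ/nᵢ), where nᵢ is the stratum total.
Stratum 1 (≤ High school): n = 383; a·d/n = 22·95/383 = 5.4569; b·c/n = 241·25/383 = 15.7311
Stratum 2 (Some college): n = 511; a·d/n = 20·163/511 = 6.3796; b·c/n = 233·95/511 = 43.3170
Stratum 3 (≥ Bachelor's): n = 555; a·d/n = 39·118/555 = 8.2919; b·c/n = 366·32/555 = 21.1027
OR_MH = (5.4569 + 6.3796 + 8.2919) / (15.7311 + 43.3170 + 21.1027) = 20.1285 / 80.1508 = 0.25113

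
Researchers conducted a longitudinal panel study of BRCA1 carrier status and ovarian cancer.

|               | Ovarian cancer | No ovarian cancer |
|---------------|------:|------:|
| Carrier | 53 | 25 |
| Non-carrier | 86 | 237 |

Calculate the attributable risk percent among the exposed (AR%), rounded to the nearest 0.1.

Cells: a = 53, b = 25, c = 86, d = 237.
Risk in exposed = 53/78 = 0.67949; risk in unexposed = 86/323 = 0.26625.
RR = 0.67949/0.26625 = 2.55203
AR% = (RR − 1)/RR × 100 = (2.55203 − 1)/2.55203 × 100 = 60.8155%

60.8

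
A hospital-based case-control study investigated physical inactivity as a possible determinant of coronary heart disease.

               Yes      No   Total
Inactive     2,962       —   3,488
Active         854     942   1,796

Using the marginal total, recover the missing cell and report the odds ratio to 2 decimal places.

The missing cell is in the exposed row: 3488 − 2962 = 526.
So a = 2962, b = 526, c = 854, d = 942.
OR = (a·d)/(b·c) = (2962 × 942) / (526 × 854) = 2790204 / 449204 = 6.21144

6.21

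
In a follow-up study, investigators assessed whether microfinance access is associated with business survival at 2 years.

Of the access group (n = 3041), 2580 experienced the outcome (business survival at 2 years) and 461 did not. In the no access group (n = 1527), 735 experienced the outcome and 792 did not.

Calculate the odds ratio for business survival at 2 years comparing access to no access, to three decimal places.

6.031

From the description: a = 2580, b = 461, c = 735, d = 792.
OR = (a·d)/(b·c) = (2580 × 792) / (461 × 735) = 2043360 / 338835 = 6.03055
The odds of business survival at 2 years are about 6.03 times as high in the access group.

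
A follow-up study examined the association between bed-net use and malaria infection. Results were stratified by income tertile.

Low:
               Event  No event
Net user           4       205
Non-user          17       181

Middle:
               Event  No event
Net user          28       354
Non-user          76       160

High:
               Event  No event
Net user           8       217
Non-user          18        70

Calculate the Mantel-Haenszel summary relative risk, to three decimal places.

RR_MH = Σ(aᵢ·n₀ᵢ/nᵢ) / Σ(cᵢ·n₁ᵢ/nᵢ), with n₁ᵢ = aᵢ+bᵢ (exposed), n₀ᵢ = cᵢ+dᵢ (unexposed), nᵢ = n₁ᵢ+n₀ᵢ.
Stratum 1 (Low): n₁ = 209, n₀ = 198, n = 407; a·n₀/n = 4·198/407 = 1.9459; c·n₁/n = 17·209/407 = 8.7297
Stratum 2 (Middle): n₁ = 382, n₀ = 236, n = 618; a·n₀/n = 28·236/618 = 10.6926; c·n₁/n = 76·382/618 = 46.9773
Stratum 3 (High): n₁ = 225, n₀ = 88, n = 313; a·n₀/n = 8·88/313 = 2.2492; c·n₁/n = 18·225/313 = 12.9393
RR_MH = (1.9459 + 10.6926 + 2.2492) / (8.7297 + 46.9773 + 12.9393) = 14.8877 / 68.6464 = 0.21688

0.217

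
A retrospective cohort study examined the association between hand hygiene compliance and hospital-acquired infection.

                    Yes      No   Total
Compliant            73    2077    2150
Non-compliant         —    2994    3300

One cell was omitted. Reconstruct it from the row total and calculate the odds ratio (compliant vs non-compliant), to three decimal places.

0.344

The missing cell is in the unexposed row: 3300 − 2994 = 306.
So a = 73, b = 2077, c = 306, d = 2994.
OR = (a·d)/(b·c) = (73 × 2994) / (2077 × 306) = 218562 / 635562 = 0.34389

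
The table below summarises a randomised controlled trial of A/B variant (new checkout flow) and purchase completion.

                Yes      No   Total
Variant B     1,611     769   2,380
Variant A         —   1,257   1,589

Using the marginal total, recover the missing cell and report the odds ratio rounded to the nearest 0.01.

The missing cell is in the unexposed row: 1589 − 1257 = 332.
So a = 1611, b = 769, c = 332, d = 1257.
OR = (a·d)/(b·c) = (1611 × 1257) / (769 × 332) = 2025027 / 255308 = 7.93170

7.93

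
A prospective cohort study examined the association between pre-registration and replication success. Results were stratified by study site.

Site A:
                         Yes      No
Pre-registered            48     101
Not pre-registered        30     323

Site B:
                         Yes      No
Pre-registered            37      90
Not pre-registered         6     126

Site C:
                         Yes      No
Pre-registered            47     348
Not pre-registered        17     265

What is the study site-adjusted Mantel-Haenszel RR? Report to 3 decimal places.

RR_MH = Σ(aᵢ·n₀ᵢ/nᵢ) / Σ(cᵢ·n₁ᵢ/nᵢ), with n₁ᵢ = aᵢ+bᵢ (exposed), n₀ᵢ = cᵢ+dᵢ (unexposed), nᵢ = n₁ᵢ+n₀ᵢ.
Stratum 1 (Site A): n₁ = 149, n₀ = 353, n = 502; a·n₀/n = 48·353/502 = 33.7530; c·n₁/n = 30·149/502 = 8.9044
Stratum 2 (Site B): n₁ = 127, n₀ = 132, n = 259; a·n₀/n = 37·132/259 = 18.8571; c·n₁/n = 6·127/259 = 2.9421
Stratum 3 (Site C): n₁ = 395, n₀ = 282, n = 677; a·n₀/n = 47·282/677 = 19.5775; c·n₁/n = 17·395/677 = 9.9188
RR_MH = (33.7530 + 18.8571 + 19.5775) / (8.9044 + 2.9421 + 9.9188) = 72.1877 / 21.7652 = 3.31665

3.317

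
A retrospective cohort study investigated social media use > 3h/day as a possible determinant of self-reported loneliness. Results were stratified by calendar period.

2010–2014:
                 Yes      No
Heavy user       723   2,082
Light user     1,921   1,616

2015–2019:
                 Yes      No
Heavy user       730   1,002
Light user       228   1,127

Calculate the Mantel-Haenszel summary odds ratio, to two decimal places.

0.64

OR_MH = Σ(aᵢdᵢ/nᵢ) / Σ(bᵢcᵢ/nᵢ), where nᵢ is the stratum total.
Stratum 1 (2010–2014): n = 6342; a·d/n = 723·1616/6342 = 184.2271; b·c/n = 2082·1921/6342 = 630.6405
Stratum 2 (2015–2019): n = 3087; a·d/n = 730·1127/3087 = 266.5079; b·c/n = 1002·228/3087 = 74.0058
OR_MH = (184.2271 + 266.5079) / (630.6405 + 74.0058) = 450.7350 / 704.6463 = 0.63966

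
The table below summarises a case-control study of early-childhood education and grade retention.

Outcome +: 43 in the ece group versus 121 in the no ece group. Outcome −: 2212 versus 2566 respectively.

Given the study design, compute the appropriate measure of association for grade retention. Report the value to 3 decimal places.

From the description: a = 43, b = 2212, c = 121, d = 2566.
This is a case-control study: participants were sampled on outcome status, so risks in the source population cannot be estimated directly — relative risk is not valid here. The odds ratio is the appropriate measure.
OR = (a·d)/(b·c) = (43 × 2566) / (2212 × 121) = 110338 / 267652 = 0.41224

0.412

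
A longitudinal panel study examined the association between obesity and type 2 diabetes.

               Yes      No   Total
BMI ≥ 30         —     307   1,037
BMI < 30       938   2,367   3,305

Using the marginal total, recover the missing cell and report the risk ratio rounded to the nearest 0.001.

2.480

The missing cell is in the exposed row: 1037 − 307 = 730.
So a = 730, b = 307, c = 938, d = 2367.
RR = [a/(a+b)] / [c/(c+d)] = (730/1037) / (938/3305) = 0.70395/0.28381 = 2.48035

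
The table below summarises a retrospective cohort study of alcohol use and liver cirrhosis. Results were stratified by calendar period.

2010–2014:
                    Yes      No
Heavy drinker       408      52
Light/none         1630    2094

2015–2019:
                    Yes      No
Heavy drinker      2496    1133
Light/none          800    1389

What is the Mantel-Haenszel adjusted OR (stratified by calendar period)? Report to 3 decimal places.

OR_MH = Σ(aᵢdᵢ/nᵢ) / Σ(bᵢcᵢ/nᵢ), where nᵢ is the stratum total.
Stratum 1 (2010–2014): n = 4184; a·d/n = 408·2094/4184 = 204.1950; b·c/n = 52·1630/4184 = 20.2581
Stratum 2 (2015–2019): n = 5818; a·d/n = 2496·1389/5818 = 595.8996; b·c/n = 1133·800/5818 = 155.7924
OR_MH = (204.1950 + 595.8996) / (20.2581 + 155.7924) = 800.0947 / 176.0505 = 4.54469

4.545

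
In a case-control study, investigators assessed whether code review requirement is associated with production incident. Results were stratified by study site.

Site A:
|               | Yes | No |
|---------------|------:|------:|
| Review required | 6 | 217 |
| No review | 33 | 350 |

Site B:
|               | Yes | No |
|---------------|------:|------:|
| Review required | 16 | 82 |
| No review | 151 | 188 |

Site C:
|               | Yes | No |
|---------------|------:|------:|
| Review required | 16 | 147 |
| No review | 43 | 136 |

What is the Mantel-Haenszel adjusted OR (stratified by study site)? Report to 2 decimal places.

OR_MH = Σ(aᵢdᵢ/nᵢ) / Σ(bᵢcᵢ/nᵢ), where nᵢ is the stratum total.
Stratum 1 (Site A): n = 606; a·d/n = 6·350/606 = 3.4653; b·c/n = 217·33/606 = 11.8168
Stratum 2 (Site B): n = 437; a·d/n = 16·188/437 = 6.8833; b·c/n = 82·151/437 = 28.3341
Stratum 3 (Site C): n = 342; a·d/n = 16·136/342 = 6.3626; b·c/n = 147·43/342 = 18.4825
OR_MH = (3.4653 + 6.8833 + 6.3626) / (11.8168 + 28.3341 + 18.4825) = 16.7112 / 58.6334 = 0.28501

0.29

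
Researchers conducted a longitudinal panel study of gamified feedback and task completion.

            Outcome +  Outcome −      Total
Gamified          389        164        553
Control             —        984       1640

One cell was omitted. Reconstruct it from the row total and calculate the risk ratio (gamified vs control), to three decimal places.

1.759

The missing cell is in the unexposed row: 1640 − 984 = 656.
So a = 389, b = 164, c = 656, d = 984.
RR = [a/(a+b)] / [c/(c+d)] = (389/553) / (656/1640) = 0.70344/0.40000 = 1.75859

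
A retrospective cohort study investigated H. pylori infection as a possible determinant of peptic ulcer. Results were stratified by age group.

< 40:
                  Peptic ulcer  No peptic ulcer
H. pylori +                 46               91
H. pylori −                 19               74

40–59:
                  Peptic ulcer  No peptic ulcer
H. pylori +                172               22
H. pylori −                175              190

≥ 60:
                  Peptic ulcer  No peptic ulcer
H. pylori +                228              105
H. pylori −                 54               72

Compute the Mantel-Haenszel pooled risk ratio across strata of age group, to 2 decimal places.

1.74

RR_MH = Σ(aᵢ·n₀ᵢ/nᵢ) / Σ(cᵢ·n₁ᵢ/nᵢ), with n₁ᵢ = aᵢ+bᵢ (exposed), n₀ᵢ = cᵢ+dᵢ (unexposed), nᵢ = n₁ᵢ+n₀ᵢ.
Stratum 1 (< 40): n₁ = 137, n₀ = 93, n = 230; a·n₀/n = 46·93/230 = 18.6000; c·n₁/n = 19·137/230 = 11.3174
Stratum 2 (40–59): n₁ = 194, n₀ = 365, n = 559; a·n₀/n = 172·365/559 = 112.3077; c·n₁/n = 175·194/559 = 60.7335
Stratum 3 (≥ 60): n₁ = 333, n₀ = 126, n = 459; a·n₀/n = 228·126/459 = 62.5882; c·n₁/n = 54·333/459 = 39.1765
RR_MH = (18.6000 + 112.3077 + 62.5882) / (11.3174 + 60.7335 + 39.1765) = 193.4959 / 111.2273 = 1.73964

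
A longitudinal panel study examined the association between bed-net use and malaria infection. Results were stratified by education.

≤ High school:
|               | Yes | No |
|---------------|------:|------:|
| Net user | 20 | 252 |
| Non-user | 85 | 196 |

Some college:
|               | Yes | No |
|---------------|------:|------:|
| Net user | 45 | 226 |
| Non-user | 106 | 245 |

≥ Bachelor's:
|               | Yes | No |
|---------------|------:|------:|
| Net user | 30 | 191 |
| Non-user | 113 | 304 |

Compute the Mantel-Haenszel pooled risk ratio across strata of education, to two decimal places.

RR_MH = Σ(aᵢ·n₀ᵢ/nᵢ) / Σ(cᵢ·n₁ᵢ/nᵢ), with n₁ᵢ = aᵢ+bᵢ (exposed), n₀ᵢ = cᵢ+dᵢ (unexposed), nᵢ = n₁ᵢ+n₀ᵢ.
Stratum 1 (≤ High school): n₁ = 272, n₀ = 281, n = 553; a·n₀/n = 20·281/553 = 10.1627; c·n₁/n = 85·272/553 = 41.8083
Stratum 2 (Some college): n₁ = 271, n₀ = 351, n = 622; a·n₀/n = 45·351/622 = 25.3939; c·n₁/n = 106·271/622 = 46.1833
Stratum 3 (≥ Bachelor's): n₁ = 221, n₀ = 417, n = 638; a·n₀/n = 30·417/638 = 19.6082; c·n₁/n = 113·221/638 = 39.1426
RR_MH = (10.1627 + 25.3939 + 19.6082) / (41.8083 + 46.1833 + 39.1426) = 55.1648 / 127.1342 = 0.43391

0.43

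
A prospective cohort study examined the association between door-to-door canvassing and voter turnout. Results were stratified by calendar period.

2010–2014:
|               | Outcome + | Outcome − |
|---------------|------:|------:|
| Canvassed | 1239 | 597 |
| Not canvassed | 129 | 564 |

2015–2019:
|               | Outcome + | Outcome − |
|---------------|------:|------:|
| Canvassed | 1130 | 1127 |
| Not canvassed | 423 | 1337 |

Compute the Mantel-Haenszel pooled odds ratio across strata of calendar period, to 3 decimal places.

4.375

OR_MH = Σ(aᵢdᵢ/nᵢ) / Σ(bᵢcᵢ/nᵢ), where nᵢ is the stratum total.
Stratum 1 (2010–2014): n = 2529; a·d/n = 1239·564/2529 = 276.3132; b·c/n = 597·129/2529 = 30.4520
Stratum 2 (2015–2019): n = 4017; a·d/n = 1130·1337/4017 = 376.1041; b·c/n = 1127·423/4017 = 118.6759
OR_MH = (276.3132 + 376.1041) / (30.4520 + 118.6759) = 652.4172 / 149.1278 = 4.37489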